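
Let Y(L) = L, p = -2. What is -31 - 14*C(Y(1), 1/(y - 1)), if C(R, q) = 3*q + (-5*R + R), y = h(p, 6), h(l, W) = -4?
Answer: 167/5 ≈ 33.400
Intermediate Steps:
y = -4
C(R, q) = -4*R + 3*q (C(R, q) = 3*q - 4*R = -4*R + 3*q)
-31 - 14*C(Y(1), 1/(y - 1)) = -31 - 14*(-4*1 + 3/(-4 - 1)) = -31 - 14*(-4 + 3/(-5)) = -31 - 14*(-4 + 3*(-1/5)) = -31 - 14*(-4 - 3/5) = -31 - 14*(-23)/5 = -31 - 14*(-23/5) = -31 + 322/5 = 167/5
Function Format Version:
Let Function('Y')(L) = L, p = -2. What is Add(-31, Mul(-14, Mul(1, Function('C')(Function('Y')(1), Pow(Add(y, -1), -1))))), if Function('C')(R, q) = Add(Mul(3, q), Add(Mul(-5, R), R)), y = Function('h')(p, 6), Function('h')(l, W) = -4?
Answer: Rational(167, 5) ≈ 33.400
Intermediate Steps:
y = -4
Function('C')(R, q) = Add(Mul(-4, R), Mul(3, q)) (Function('C')(R, q) = Add(Mul(3, q), Mul(-4, R)) = Add(Mul(-4, R), Mul(3, q)))
Add(-31, Mul(-14, Mul(1, Function('C')(Function('Y')(1), Pow(Add(y, -1), -1))))) = Add(-31, Mul(-14, Mul(1, Add(Mul(-4, 1), Mul(3, Pow(Add(-4, -1), -1)))))) = Add(-31, Mul(-14, Mul(1, Add(-4, Mul(3, Pow(-5, -1)))))) = Add(-31, Mul(-14, Mul(1, Add(-4, Mul(3, Rational(-1, 5)))))) = Add(-31, Mul(-14, Mul(1, Add(-4, Rational(-3, 5))))) = Add(-31, Mul(-14, Mul(1, Rational(-23, 5)))) = Add(-31, Mul(-14, Rational(-23, 5))) = Add(-31, Rational(322, 5)) = Rational(167, 5)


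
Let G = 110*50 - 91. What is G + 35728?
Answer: 41137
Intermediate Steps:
G = 5409 (G = 5500 - 91 = 5409)
G + 35728 = 5409 + 35728 = 41137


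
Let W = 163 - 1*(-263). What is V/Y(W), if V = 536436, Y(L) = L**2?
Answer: 14901/5041 ≈ 2.9560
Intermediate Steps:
W = 426 (W = 163 + 263 = 426)
V/Y(W) = 536436/(426**2) = 536436/181476 = 536436*(1/181476) = 14901/5041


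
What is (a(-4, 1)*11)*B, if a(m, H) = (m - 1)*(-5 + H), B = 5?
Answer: 1100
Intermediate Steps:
a(m, H) = (-1 + m)*(-5 + H)
(a(-4, 1)*11)*B = ((5 - 1*1 - 5*(-4) + 1*(-4))*11)*5 = ((5 - 1 + 20 - 4)*11)*5 = (20*11)*5 = 220*5 = 1100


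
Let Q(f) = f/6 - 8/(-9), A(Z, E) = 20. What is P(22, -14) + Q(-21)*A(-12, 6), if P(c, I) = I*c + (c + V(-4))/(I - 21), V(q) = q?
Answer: -113632/315 ≈ -360.74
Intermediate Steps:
Q(f) = 8/9 + f/6 (Q(f) = f*(⅙) - 8*(-⅑) = f/6 + 8/9 = 8/9 + f/6)
P(c, I) = I*c + (-4 + c)/(-21 + I) (P(c, I) = I*c + (c - 4)/(I - 21) = I*c + (-4 + c)/(-21 + I))
P(22, -14) + Q(-21)*A(-12, 6) = (-4 + 22 + 22*(-14)² - 21*(-14)*22)/(-21 - 14) + (8/9 + (⅙)*(-21))*20 = (-4 + 22 + 22*196 + 6468)/(-35) + (8/9 - 7/2)*20 = -(-4 + 22 + 4312 + 6468)/35 - 47/18*20 = -1/35*10798 - 470/9 = -10798/35 - 470/9 = -113632/315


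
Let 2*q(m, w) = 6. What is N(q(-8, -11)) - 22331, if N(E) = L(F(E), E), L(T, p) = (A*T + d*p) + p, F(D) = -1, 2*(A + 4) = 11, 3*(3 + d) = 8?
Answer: -44661/2 ≈ -22331.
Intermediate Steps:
d = -⅓ (d = -3 + (⅓)*8 = -3 + 8/3 = -⅓ ≈ -0.33333)
q(m, w) = 3 (q(m, w) = (½)*6 = 3)
A = 3/2 (A = -4 + (½)*11 = -4 + 11/2 = 3/2 ≈ 1.5000)
L(T, p) = 2*p/3 + 3*T/2 (L(T, p) = (3*T/2 - p/3) + p = (-p/3 + 3*T/2) + p = 2*p/3 + 3*T/2)
N(E) = -3/2 + 2*E/3 (N(E) = 2*E/3 + (3/2)*(-1) = 2*E/3 - 3/2 = -3/2 + 2*E/3)
N(q(-8, -11)) - 22331 = (-3/2 + (⅔)*3) - 22331 = (-3/2 + 2) - 22331 = ½ - 22331 = -44661/2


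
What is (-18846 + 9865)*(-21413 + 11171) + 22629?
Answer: 92006031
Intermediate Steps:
(-18846 + 9865)*(-21413 + 11171) + 22629 = -8981*(-10242) + 22629 = 91983402 + 22629 = 92006031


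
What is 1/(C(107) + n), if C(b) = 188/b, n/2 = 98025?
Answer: 107/20977538 ≈ 5.1007e-6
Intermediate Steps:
n = 196050 (n = 2*98025 = 196050)
1/(C(107) + n) = 1/(188/107 + 196050) = 1/(20977538/107) = 107/20977538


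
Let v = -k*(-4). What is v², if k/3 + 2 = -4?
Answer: 5184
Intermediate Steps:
k = -18 (k = -6 + 3*(-4) = -6 - 12 = -18)
v = -72 (v = -1*(-18)*(-4) = 18*(-4) = -72)
v² = (-72)² = 5184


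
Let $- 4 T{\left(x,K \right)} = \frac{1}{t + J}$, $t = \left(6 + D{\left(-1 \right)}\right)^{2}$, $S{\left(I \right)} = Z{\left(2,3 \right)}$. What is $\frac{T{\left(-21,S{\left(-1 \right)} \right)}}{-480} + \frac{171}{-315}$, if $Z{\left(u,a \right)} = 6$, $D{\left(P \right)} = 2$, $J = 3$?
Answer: $- \frac{97765}{180096} \approx -0.54285$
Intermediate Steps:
$S{\left(I \right)} = 6$
$t = 64$ ($t = \left(6 + 2\right)^{2} = 8^{2} = 64$)
$T{\left(x,K \right)} = - \frac{1}{268}$ ($T{\left(x,K \right)} = - \frac{1}{4 \left(64 + 3\right)} = - \frac{1}{4 \cdot 67} = \left(- \frac{1}{4}\right) \frac{1}{67} = - \frac{1}{268}$)
$\frac{T{\left(-21,S{\left(-1 \right)} \right)}}{-480} + \frac{171}{-315} = - \frac{1}{268 \left(-480\right)} + \frac{171}{-315} = \left(- \frac{1}{268}\right) \left(- \frac{1}{480}\right) + 171 \left(- \frac{1}{315}\right) = \frac{1}{128640} - \frac{19}{35} = - \frac{97765}{180096}$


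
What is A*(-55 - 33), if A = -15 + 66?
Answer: -4488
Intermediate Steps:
A = 51
A*(-55 - 33) = 51*(-55 - 33) = 51*(-88) = -4488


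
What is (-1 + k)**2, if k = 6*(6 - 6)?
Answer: 1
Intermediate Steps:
k = 0 (k = 6*0 = 0)
(-1 + k)**2 = (-1 + 0)**2 = (-1)**2 = 1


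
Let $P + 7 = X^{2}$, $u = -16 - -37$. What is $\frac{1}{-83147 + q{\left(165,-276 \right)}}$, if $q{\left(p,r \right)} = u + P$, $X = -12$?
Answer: $- \frac{1}{82989} \approx -1.205 \cdot 10^{-5}$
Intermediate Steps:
$u = 21$ ($u = -16 + 37 = 21$)
$P = 137$ ($P = -7 + \left(-12\right)^{2} = -7 + 144 = 137$)
$q{\left(p,r \right)} = 158$ ($q{\left(p,r \right)} = 21 + 137 = 158$)
$\frac{1}{-83147 + q{\left(165,-276 \right)}} = \frac{1}{-83147 + 158} = \frac{1}{-82989} = - \frac{1}{82989}$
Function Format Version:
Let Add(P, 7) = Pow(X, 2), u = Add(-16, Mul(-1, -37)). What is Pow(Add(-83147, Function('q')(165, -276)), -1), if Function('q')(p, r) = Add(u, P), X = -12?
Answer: Rational(-1, 82989) ≈ -1.2050e-5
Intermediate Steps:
u = 21 (u = Add(-16, 37) = 21)
P = 137 (P = Add(-7, Pow(-12, 2)) = Add(-7, 144) = 137)
Function('q')(p, r) = 158 (Function('q')(p, r) = Add(21, 137) = 158)
Pow(Add(-83147, Function('q')(165, -276)), -1) = Pow(Add(-83147, 158), -1) = Pow(-82989, -1) = Rational(-1, 82989)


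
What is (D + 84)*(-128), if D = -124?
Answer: 5120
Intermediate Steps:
(D + 84)*(-128) = (-124 + 84)*(-128) = -40*(-128) = 5120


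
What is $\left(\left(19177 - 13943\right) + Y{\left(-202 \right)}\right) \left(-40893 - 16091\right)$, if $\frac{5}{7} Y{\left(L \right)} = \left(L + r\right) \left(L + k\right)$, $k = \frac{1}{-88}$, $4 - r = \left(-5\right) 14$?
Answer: $- \frac{129860495696}{55} \approx -2.3611 \cdot 10^{9}$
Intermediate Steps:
$r = 74$ ($r = 4 - \left(-5\right) 14 = 4 - -70 = 4 + 70 = 74$)
$k = - \frac{1}{88} \approx -0.011364$
$Y{\left(L \right)} = \frac{7 \left(74 + L\right) \left(- \frac{1}{88} + L\right)}{5}$ ($Y{\left(L \right)} = \frac{7 \left(L + 74\right) \left(L - \frac{1}{88}\right)}{5} = \frac{7 \left(74 + L\right) \left(- \frac{1}{88} + L\right)}{5}$)
$\left(\left(19177 - 13943\right) + Y{\left(-202 \right)}\right) \left(-40893 - 16091\right) = \left(\left(19177 - 13943\right) + \left(- \frac{259}{220} + \frac{7 \left(-202\right)^{2}}{5} + \frac{45577}{440} \left(-202\right)\right)\right) \left(-40893 - 16091\right) = \left(5234 - - \frac{1991024}{55}\right) \left(-56984\right) = \left(5234 + \frac{1991024}{55}\right) \left(-56984\right) = \frac{2278894}{55} \left(-56984\right) = - \frac{129860495696}{55}$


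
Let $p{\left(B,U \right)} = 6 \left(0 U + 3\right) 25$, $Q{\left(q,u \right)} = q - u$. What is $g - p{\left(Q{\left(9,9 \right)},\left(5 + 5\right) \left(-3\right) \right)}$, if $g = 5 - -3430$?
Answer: $2985$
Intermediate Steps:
$p{\left(B,U \right)} = 450$ ($p{\left(B,U \right)} = 6 \left(0 + 3\right) 25 = 6 \cdot 3 \cdot 25 = 18 \cdot 25 = 450$)
$g = 3435$ ($g = 5 + 3430 = 3435$)
$g - p{\left(Q{\left(9,9 \right)},\left(5 + 5\right) \left(-3\right) \right)} = 3435 - 450 = 2985$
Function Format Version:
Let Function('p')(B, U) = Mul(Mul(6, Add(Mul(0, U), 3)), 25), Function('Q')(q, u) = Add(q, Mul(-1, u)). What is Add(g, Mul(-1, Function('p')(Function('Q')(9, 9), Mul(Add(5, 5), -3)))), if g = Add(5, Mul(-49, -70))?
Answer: 2985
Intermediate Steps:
Function('p')(B, U) = 450 (Function('p')(B, U) = Mul(Mul(6, Add(0, 3)), 25) = Mul(Mul(6, 3), 25) = Mul(18, 25) = 450)
g = 3435 (g = Add(5, 3430) = 3435)
Add(g, Mul(-1, Function('p')(Function('Q')(9, 9), Mul(Add(5, 5), -3)))) = Add(3435, Mul(-1, 450)) = Add(3435, -450) = 2985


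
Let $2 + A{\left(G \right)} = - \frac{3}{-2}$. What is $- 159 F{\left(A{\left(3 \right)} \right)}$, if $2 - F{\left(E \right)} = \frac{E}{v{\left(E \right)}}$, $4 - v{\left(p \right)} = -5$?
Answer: $- \frac{1961}{6} \approx -326.83$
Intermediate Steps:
$v{\left(p \right)} = 9$ ($v{\left(p \right)} = 4 - -5 = 4 + 5 = 9$)
$A{\left(G \right)} = - \frac{1}{2}$ ($A{\left(G \right)} = -2 - \frac{3}{-2} = -2 - - \frac{3}{2} = -2 + \frac{3}{2} = - \frac{1}{2}$)
$F{\left(E \right)} = 2 - \frac{E}{9}$
$- 159 F{\left(A{\left(3 \right)} \right)} = - 159 \left(2 - - \frac{1}{18}\right) = - 159 \left(2 + \frac{1}{18}\right) = \left(-159\right) \frac{37}{18} = - \frac{1961}{6}$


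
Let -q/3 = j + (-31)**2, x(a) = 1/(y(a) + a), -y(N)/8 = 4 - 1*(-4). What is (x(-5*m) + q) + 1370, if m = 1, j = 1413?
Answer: -396889/69 ≈ -5752.0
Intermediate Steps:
y(N) = -64 (y(N) = -8*(4 - 1*(-4)) = -8*(4 + 4) = -8*8 = -64)
x(a) = 1/(-64 + a)
q = -7122 (q = -3*(1413 + (-31)**2) = -3*(1413 + 961) = -3*2374 = -7122)
(x(-5*m) + q) + 1370 = (1/(-64 - 5*1) - 7122) + 1370 = (1/(-64 - 5) - 7122) + 1370 = (1/(-69) - 7122) + 1370 = (-1/69 - 7122) + 1370 = -491419/69 + 1370 = -396889/69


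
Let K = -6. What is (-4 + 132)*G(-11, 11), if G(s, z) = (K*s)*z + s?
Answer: 91520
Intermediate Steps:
G(s, z) = s - 6*s*z (G(s, z) = (-6*s)*z + s = -6*s*z + s = s - 6*s*z)
(-4 + 132)*G(-11, 11) = (-4 + 132)*(-11*(1 - 6*11)) = 128*(-11*(1 - 66)) = 128*(-11*(-65)) = 128*715 = 91520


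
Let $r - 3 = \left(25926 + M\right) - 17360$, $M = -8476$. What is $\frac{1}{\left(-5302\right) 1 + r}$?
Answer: $- \frac{1}{5209} \approx -0.00019198$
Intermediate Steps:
$r = 93$ ($r = 3 + \left(\left(25926 - 8476\right) - 17360\right) = 3 + \left(17450 - 17360\right) = 3 + 90 = 93$)
$\frac{1}{\left(-5302\right) 1 + r} = \frac{1}{\left(-5302\right) 1 + 93} = \frac{1}{-5302 + 93} = \frac{1}{-5209} = - \frac{1}{5209}$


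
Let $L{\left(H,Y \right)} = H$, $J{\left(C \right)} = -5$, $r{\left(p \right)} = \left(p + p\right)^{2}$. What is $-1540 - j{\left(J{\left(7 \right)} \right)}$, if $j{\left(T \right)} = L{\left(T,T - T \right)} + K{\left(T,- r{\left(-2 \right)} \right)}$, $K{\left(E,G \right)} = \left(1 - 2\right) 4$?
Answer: $-1531$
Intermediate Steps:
$r{\left(p \right)} = 4 p^{2}$ ($r{\left(p \right)} = \left(2 p\right)^{2} = 4 p^{2}$)
$K{\left(E,G \right)} = -4$ ($K{\left(E,G \right)} = \left(-1\right) 4 = -4$)
$j{\left(T \right)} = -4 + T$ ($j{\left(T \right)} = T - 4 = -4 + T$)
$-1540 - j{\left(J{\left(7 \right)} \right)} = -1540 - \left(-4 - 5\right) = -1540 - -9 = -1540 + 9 = -1531$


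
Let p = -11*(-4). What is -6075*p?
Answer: -267300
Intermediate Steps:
p = 44
-6075*p = -6075*44 = -267300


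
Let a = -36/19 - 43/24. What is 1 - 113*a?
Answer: 190409/456 ≈ 417.56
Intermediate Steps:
a = -1681/456 (a = -36*1/19 - 43*1/24 = -36/19 - 43/24 = -1681/456 ≈ -3.6864)
1 - 113*a = 1 - 113*(-1681/456) = 1 + 189953/456 = 190409/456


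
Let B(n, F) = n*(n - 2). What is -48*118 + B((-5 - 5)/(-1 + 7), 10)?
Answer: -50921/9 ≈ -5657.9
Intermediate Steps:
B(n, F) = n*(-2 + n)
-48*118 + B((-5 - 5)/(-1 + 7), 10) = -48*118 + ((-5 - 5)/(-1 + 7))*(-2 + (-5 - 5)/(-1 + 7)) = -5664 + (-10/6)*(-2 - 10/6) = -5664 + (-10*⅙)*(-2 - 10*⅙) = -5664 - 5*(-2 - 5/3)/3 = -5664 - 5/3*(-11/3) = -5664 + 55/9 = -50921/9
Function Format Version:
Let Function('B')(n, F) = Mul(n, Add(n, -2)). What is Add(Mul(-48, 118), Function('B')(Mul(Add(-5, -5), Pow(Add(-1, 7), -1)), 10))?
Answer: Rational(-50921, 9) ≈ -5657.9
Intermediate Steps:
Function('B')(n, F) = Mul(n, Add(-2, n))
Add(Mul(-48, 118), Function('B')(Mul(Add(-5, -5), Pow(Add(-1, 7), -1)), 10)) = Add(Mul(-48, 118), Mul(Mul(Add(-5, -5), Pow(Add(-1, 7), -1)), Add(-2, Mul(Add(-5, -5), Pow(Add(-1, 7), -1))))) = Add(-5664, Mul(Mul(-10, Pow(6, -1)), Add(-2, Mul(-10, Pow(6, -1))))) = Add(-5664, Mul(Mul(-10, Rational(1, 6)), Add(-2, Mul(-10, Rational(1, 6))))) = Add(-5664, Mul(Rational(-5, 3), Add(-2, Rational(-5, 3)))) = Add(-5664, Mul(Rational(-5, 3), Rational(-11, 3))) = Add(-5664, Rational(55, 9)) = Rational(-50921, 9)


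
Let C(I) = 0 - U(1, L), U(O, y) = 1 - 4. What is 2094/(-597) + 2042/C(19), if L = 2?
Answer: 404264/597 ≈ 677.16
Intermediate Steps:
U(O, y) = -3
C(I) = 3 (C(I) = 0 - 1*(-3) = 0 + 3 = 3)
2094/(-597) + 2042/C(19) = 2094/(-597) + 2042/3 = 2094*(-1/597) + 2042*(⅓) = -698/199 + 2042/3 = 404264/597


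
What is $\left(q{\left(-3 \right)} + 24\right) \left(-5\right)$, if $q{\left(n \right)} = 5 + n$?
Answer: $-130$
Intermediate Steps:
$\left(q{\left(-3 \right)} + 24\right) \left(-5\right) = \left(\left(5 - 3\right) + 24\right) \left(-5\right) = \left(2 + 24\right) \left(-5\right) = 26 \left(-5\right) = -130$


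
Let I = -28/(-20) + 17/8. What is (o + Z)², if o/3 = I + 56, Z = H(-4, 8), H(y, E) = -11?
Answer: 44930209/1600 ≈ 28081.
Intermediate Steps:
I = 141/40 (I = -28*(-1/20) + 17*(⅛) = 7/5 + 17/8 = 141/40 ≈ 3.5250)
Z = -11
o = 7143/40 (o = 3*(141/40 + 56) = 3*(2381/40) = 7143/40 ≈ 178.57)
(o + Z)² = (7143/40 - 11)² = (6703/40)² = 44930209/1600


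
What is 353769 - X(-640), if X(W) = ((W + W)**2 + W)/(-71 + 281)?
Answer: 2421791/7 ≈ 3.4597e+5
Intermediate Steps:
X(W) = W/210 + 2*W**2/105 (X(W) = ((2*W)**2 + W)/210 = (4*W**2 + W)*(1/210) = (W + 4*W**2)*(1/210) = W/210 + 2*W**2/105)
353769 - X(-640) = 353769 - (-640)*(1 + 4*(-640))/210 = 353769 - (-640)*(1 - 2560)/210 = 353769 - (-640)*(-2559)/210 = 353769 - 1*54592/7 = 353769 - 54592/7 = 2421791/7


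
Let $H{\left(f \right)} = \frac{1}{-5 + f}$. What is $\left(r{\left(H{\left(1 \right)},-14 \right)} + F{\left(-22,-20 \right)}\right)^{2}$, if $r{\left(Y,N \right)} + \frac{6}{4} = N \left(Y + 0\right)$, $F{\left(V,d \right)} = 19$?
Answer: $441$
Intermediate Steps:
$r{\left(Y,N \right)} = - \frac{3}{2} + N Y$ ($r{\left(Y,N \right)} = - \frac{3}{2} + N \left(Y + 0\right) = - \frac{3}{2} + N Y$)
$\left(r{\left(H{\left(1 \right)},-14 \right)} + F{\left(-22,-20 \right)}\right)^{2} = \left(\left(- \frac{3}{2} - \frac{14}{-5 + 1}\right) + 19\right)^{2} = \left(\left(- \frac{3}{2} - \frac{14}{-4}\right) + 19\right)^{2} = \left(\left(- \frac{3}{2} - - \frac{7}{2}\right) + 19\right)^{2} = \left(\left(- \frac{3}{2} + \frac{7}{2}\right) + 19\right)^{2} = \left(2 + 19\right)^{2} = 21^{2} = 441$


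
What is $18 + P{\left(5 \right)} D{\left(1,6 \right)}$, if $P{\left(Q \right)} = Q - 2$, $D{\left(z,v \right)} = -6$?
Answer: $0$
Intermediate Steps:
$P{\left(Q \right)} = -2 + Q$
$18 + P{\left(5 \right)} D{\left(1,6 \right)} = 18 + \left(-2 + 5\right) \left(-6\right) = 18 + 3 \left(-6\right) = 18 - 18 = 0$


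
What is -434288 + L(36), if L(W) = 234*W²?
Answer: -131024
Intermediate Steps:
-434288 + L(36) = -434288 + 234*36² = -434288 + 234*1296 = -434288 + 303264 = -131024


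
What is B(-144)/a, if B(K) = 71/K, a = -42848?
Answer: 71/6170112 ≈ 1.1507e-5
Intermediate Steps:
B(-144)/a = (71/(-144))/(-42848) = (71*(-1/144))*(-1/42848) = -71/144*(-1/42848) = 71/6170112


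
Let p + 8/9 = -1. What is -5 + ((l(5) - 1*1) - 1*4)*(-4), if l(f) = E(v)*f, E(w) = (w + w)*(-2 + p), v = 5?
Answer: 7135/9 ≈ 792.78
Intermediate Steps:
p = -17/9 (p = -8/9 - 1 = -17/9 ≈ -1.8889)
E(w) = -70*w/9 (E(w) = (w + w)*(-2 - 17/9) = (2*w)*(-35/9) = -70*w/9)
l(f) = -350*f/9 (l(f) = (-70/9*5)*f = -350*f/9)
-5 + ((l(5) - 1*1) - 1*4)*(-4) = -5 + ((-350/9*5 - 1*1) - 1*4)*(-4) = -5 + ((-1750/9 - 1) - 4)*(-4) = -5 + (-1759/9 - 4)*(-4) = -5 - 1795/9*(-4) = -5 + 7180/9 = 7135/9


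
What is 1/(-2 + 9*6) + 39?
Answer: 2029/52 ≈ 39.019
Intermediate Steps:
1/(-2 + 9*6) + 39 = 1/(-2 + 54) + 39 = 1/52 + 39 = 2029/52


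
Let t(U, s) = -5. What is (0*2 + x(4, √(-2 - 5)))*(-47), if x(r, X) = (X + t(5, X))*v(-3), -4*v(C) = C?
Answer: 705/4 - 141*I*√7/4 ≈ 176.25 - 93.263*I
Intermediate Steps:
v(C) = -C/4
x(r, X) = -15/4 + 3*X/4 (x(r, X) = (X - 5)*(-¼*(-3)) = (-5 + X)*(¾) = -15/4 + 3*X/4)
(0*2 + x(4, √(-2 - 5)))*(-47) = (0*2 + (-15/4 + 3*√(-2 - 5)/4))*(-47) = (0 + (-15/4 + 3*√(-7)/4))*(-47) = (0 + (-15/4 + 3*(I*√7)/4))*(-47) = (0 + (-15/4 + 3*I*√7/4))*(-47) = (-15/4 + 3*I*√7/4)*(-47) = 705/4 - 141*I*√7/4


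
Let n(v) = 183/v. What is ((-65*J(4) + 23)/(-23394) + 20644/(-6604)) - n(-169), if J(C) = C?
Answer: -340262319/167368474 ≈ -2.0330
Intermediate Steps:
((-65*J(4) + 23)/(-23394) + 20644/(-6604)) - n(-169) = ((-65*4 + 23)/(-23394) + 20644/(-6604)) - 183/(-169) = ((-260 + 23)*(-1/23394) + 20644*(-1/6604)) - 183*(-1)/169 = (-237*(-1/23394) - 397/127) - 1*(-183/169) = (79/7798 - 397/127) + 183/169 = -3085773/990346 + 183/169 = -340262319/167368474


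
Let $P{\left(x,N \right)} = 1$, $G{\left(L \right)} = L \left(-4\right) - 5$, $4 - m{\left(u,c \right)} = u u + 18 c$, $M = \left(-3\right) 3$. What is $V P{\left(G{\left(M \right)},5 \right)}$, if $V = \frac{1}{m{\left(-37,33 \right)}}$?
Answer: $- \frac{1}{1959} \approx -0.00051046$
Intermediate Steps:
$M = -9$
$m{\left(u,c \right)} = 4 - u^{2} - 18 c$ ($m{\left(u,c \right)} = 4 - \left(u u + 18 c\right) = 4 - \left(u^{2} + 18 c\right) = 4 - u^{2} - 18 c$)
$G{\left(L \right)} = -5 - 4 L$ ($G{\left(L \right)} = - 4 L - 5 = -5 - 4 L$)
$V = - \frac{1}{1959}$ ($V = \frac{1}{4 - \left(-37\right)^{2} - 594} = \frac{1}{4 - 1369 - 594} = \frac{1}{-1959} = - \frac{1}{1959} \approx -0.00051046$)
$V P{\left(G{\left(M \right)},5 \right)} = \left(- \frac{1}{1959}\right) 1 = - \frac{1}{1959}$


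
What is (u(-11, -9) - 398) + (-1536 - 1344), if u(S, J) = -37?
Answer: -3315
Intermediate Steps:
(u(-11, -9) - 398) + (-1536 - 1344) = (-37 - 398) + (-1536 - 1344) = -435 - 2880 = -3315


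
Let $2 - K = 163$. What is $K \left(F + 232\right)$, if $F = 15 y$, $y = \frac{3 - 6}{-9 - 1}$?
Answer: $- \frac{76153}{2} \approx -38077.0$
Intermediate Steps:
$K = -161$ ($K = 2 - 163 = -161$)
$y = \frac{3}{10}$ ($y = - \frac{3}{-10} = \left(-3\right) \left(- \frac{1}{10}\right) = \frac{3}{10} \approx 0.3$)
$F = \frac{9}{2}$ ($F = 15 \cdot \frac{3}{10} = \frac{9}{2} \approx 4.5$)
$K \left(F + 232\right) = - 161 \left(\frac{9}{2} + 232\right) = \left(-161\right) \frac{473}{2} = - \frac{76153}{2}$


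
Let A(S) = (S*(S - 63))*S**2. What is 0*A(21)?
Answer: 0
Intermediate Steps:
A(S) = S**3*(-63 + S) (A(S) = (S*(-63 + S))*S**2 = S**3*(-63 + S))
0*A(21) = 0*(21**3*(-63 + 21)) = 0*(9261*(-42)) = 0*(-388962) = 0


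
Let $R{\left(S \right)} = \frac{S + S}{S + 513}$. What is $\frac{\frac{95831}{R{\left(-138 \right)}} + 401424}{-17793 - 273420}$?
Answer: $- \frac{24952133}{26791596} \approx -0.93134$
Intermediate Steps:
$R{\left(S \right)} = \frac{2 S}{513 + S}$
$\frac{\frac{95831}{R{\left(-138 \right)}} + 401424}{-17793 - 273420} = \frac{\frac{95831}{2 \left(-138\right) \frac{1}{513 - 138}} + 401424}{-17793 - 273420} = \frac{\frac{95831}{2 \left(-138\right) \frac{1}{375}} + 401424}{-291213} = \left(\frac{95831}{2 \left(-138\right) \frac{1}{375}} + 401424\right) \left(- \frac{1}{291213}\right) = \left(\frac{95831}{- \frac{92}{125}} + 401424\right) \left(- \frac{1}{291213}\right) = \left(95831 \left(- \frac{125}{92}\right) + 401424\right) \left(- \frac{1}{291213}\right) = \left(- \frac{11978875}{92} + 401424\right) \left(- \frac{1}{291213}\right) = \frac{24952133}{92} \left(- \frac{1}{291213}\right) = - \frac{24952133}{26791596}$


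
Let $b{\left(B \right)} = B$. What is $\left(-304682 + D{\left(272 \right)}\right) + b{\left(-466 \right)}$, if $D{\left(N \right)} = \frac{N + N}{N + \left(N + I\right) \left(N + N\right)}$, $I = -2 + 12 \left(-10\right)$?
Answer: $- \frac{91849546}{301} \approx -3.0515 \cdot 10^{5}$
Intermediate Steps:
$I = -122$ ($I = -2 - 120 = -122$)
$D{\left(N \right)} = \frac{2 N}{N + 2 N \left(-122 + N\right)}$ ($D{\left(N \right)} = \frac{N + N}{N + \left(N - 122\right) \left(N + N\right)} = \frac{2 N}{N + \left(-122 + N\right) 2 N} = \frac{2 N}{N + 2 N \left(-122 + N\right)}$)
$\left(-304682 + D{\left(272 \right)}\right) + b{\left(-466 \right)} = \left(-304682 + \frac{2}{-243 + 2 \cdot 272}\right) - 466 = \left(-304682 + \frac{2}{-243 + 544}\right) - 466 = \left(-304682 + \frac{2}{301}\right) - 466 = - \frac{91709280}{301} - 466 = - \frac{91849546}{301}$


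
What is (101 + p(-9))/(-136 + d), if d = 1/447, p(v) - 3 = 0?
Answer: -46488/60791 ≈ -0.76472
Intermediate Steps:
p(v) = 3 (p(v) = 3 + 0 = 3)
d = 1/447 ≈ 0.0022371
(101 + p(-9))/(-136 + d) = (101 + 3)/(-136 + 1/447) = 104/(-60791/447) = 104*(-447/60791) = -46488/60791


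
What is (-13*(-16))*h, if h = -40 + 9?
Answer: -6448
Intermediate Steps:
h = -31
(-13*(-16))*h = -13*(-16)*(-31) = 208*(-31) = -6448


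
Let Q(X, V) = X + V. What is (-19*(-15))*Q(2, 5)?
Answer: 1995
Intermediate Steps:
Q(X, V) = V + X
(-19*(-15))*Q(2, 5) = (-19*(-15))*(5 + 2) = 285*7 = 1995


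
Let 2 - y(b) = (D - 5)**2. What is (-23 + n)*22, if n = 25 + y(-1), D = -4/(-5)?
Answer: -7502/25 ≈ -300.08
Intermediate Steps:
D = 4/5 (D = -4*(-1/5) = 4/5 ≈ 0.80000)
y(b) = -391/25 (y(b) = 2 - (4/5 - 5)**2 = 2 - (-21/5)**2 = 2 - 1*441/25 = 2 - 441/25 = -391/25)
n = 234/25 (n = 25 - 391/25 = 234/25 ≈ 9.3600)
(-23 + n)*22 = (-23 + 234/25)*22 = -341/25*22 = -7502/25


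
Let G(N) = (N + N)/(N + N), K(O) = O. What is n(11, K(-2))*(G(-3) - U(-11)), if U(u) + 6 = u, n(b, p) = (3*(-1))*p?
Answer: 108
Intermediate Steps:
n(b, p) = -3*p
U(u) = -6 + u
G(N) = 1 (G(N) = (2*N)/((2*N)) = (2*N)*(1/(2*N)) = 1)
n(11, K(-2))*(G(-3) - U(-11)) = (-3*(-2))*(1 - (-6 - 11)) = 6*(1 - 1*(-17)) = 6*(1 + 17) = 6*18 = 108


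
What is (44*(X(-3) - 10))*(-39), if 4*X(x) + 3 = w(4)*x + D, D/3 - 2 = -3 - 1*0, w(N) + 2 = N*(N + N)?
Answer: 58344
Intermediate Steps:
w(N) = -2 + 2*N² (w(N) = -2 + N*(N + N) = -2 + N*(2*N) = -2 + 2*N²)
D = -3 (D = 6 + 3*(-3 - 1*0) = 6 + 3*(-3 + 0) = 6 + 3*(-3) = 6 - 9 = -3)
X(x) = -3/2 + 15*x/2 (X(x) = -¾ + ((-2 + 2*4²)*x - 3)/4 = -¾ + ((-2 + 2*16)*x - 3)/4 = -¾ + ((-2 + 32)*x - 3)/4 = -¾ + (30*x - 3)/4 = -¾ + (-3 + 30*x)/4 = -¾ + (-¾ + 15*x/2) = -3/2 + 15*x/2)
(44*(X(-3) - 10))*(-39) = (44*((-3/2 + (15/2)*(-3)) - 10))*(-39) = (44*((-3/2 - 45/2) - 10))*(-39) = (44*(-24 - 10))*(-39) = (44*(-34))*(-39) = -1496*(-39) = 58344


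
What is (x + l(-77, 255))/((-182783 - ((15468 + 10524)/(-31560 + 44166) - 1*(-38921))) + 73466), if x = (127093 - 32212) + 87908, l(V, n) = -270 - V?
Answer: -191817098/155726185 ≈ -1.2318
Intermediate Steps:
x = 182789 (x = 94881 + 87908 = 182789)
(x + l(-77, 255))/((-182783 - ((15468 + 10524)/(-31560 + 44166) - 1*(-38921))) + 73466) = (182789 + (-270 - 1*(-77)))/((-182783 - ((15468 + 10524)/(-31560 + 44166) - 1*(-38921))) + 73466) = (182789 + (-270 + 77))/((-182783 - (25992/12606 + 38921)) + 73466) = (182789 - 193)/((-182783 - (25992*(1/12606) + 38921)) + 73466) = 182596/((-182783 - (4332/2101 + 38921)) + 73466) = 182596/((-182783 - 1*81777353/2101) + 73466) = 182596/((-182783 - 81777353/2101) + 73466) = 182596/(-465804436/2101 + 73466) = 182596/(-311452370/2101) = 182596*(-2101/311452370) = -191817098/155726185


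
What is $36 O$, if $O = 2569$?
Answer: $92484$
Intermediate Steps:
$36 O = 36 \cdot 2569 = 92484$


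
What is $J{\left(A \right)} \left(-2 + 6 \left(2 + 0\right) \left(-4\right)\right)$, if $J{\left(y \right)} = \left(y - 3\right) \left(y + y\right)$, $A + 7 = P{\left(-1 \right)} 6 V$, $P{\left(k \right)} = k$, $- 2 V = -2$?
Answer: $-20800$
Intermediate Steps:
$V = 1$ ($V = \left(- \frac{1}{2}\right) \left(-2\right) = 1$)
$A = -13$ ($A = -7 + \left(-1\right) 6 \cdot 1 = -7 - 6 = -13$)
$J{\left(y \right)} = 2 y \left(-3 + y\right)$ ($J{\left(y \right)} = \left(-3 + y\right) 2 y = 2 y \left(-3 + y\right)$)
$J{\left(A \right)} \left(-2 + 6 \left(2 + 0\right) \left(-4\right)\right) = 2 \left(-13\right) \left(-3 - 13\right) \left(-2 + 6 \left(2 + 0\right) \left(-4\right)\right) = 2 \left(-13\right) \left(-16\right) \left(-2 + 6 \cdot 2 \left(-4\right)\right) = 416 \left(-2 + 6 \left(-8\right)\right) = 416 \left(-2 - 48\right) = 416 \left(-50\right) = -20800$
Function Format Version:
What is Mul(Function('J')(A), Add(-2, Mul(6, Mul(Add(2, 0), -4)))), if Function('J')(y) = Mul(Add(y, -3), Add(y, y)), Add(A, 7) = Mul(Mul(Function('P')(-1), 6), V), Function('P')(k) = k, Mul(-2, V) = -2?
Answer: -20800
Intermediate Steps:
V = 1 (V = Mul(Rational(-1, 2), -2) = 1)
A = -13 (A = Add(-7, Mul(Mul(-1, 6), 1)) = Add(-7, Mul(-6, 1)) = Add(-7, -6) = -13)
Function('J')(y) = Mul(2, y, Add(-3, y)) (Function('J')(y) = Mul(Add(-3, y), Mul(2, y)) = Mul(2, y, Add(-3, y)))
Mul(Function('J')(A), Add(-2, Mul(6, Mul(Add(2, 0), -4)))) = Mul(Mul(2, -13, Add(-3, -13)), Add(-2, Mul(6, Mul(Add(2, 0), -4)))) = Mul(Mul(2, -13, -16), Add(-2, Mul(6, Mul(2, -4)))) = Mul(416, Add(-2, Mul(6, -8))) = Mul(416, Add(-2, -48)) = Mul(416, -50) = -20800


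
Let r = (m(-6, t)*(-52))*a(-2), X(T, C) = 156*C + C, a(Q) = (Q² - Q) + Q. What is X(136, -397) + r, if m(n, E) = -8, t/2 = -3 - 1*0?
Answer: -60665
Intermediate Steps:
a(Q) = Q²
t = -6 (t = 2*(-3 - 1*0) = 2*(-3 + 0) = 2*(-3) = -6)
X(T, C) = 157*C
r = 1664 (r = -8*(-52)*(-2)² = 416*4 = 1664)
X(136, -397) + r = 157*(-397) + 1664 = -62329 + 1664 = -60665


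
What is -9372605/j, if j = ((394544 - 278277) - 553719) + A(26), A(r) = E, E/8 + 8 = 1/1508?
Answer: 706694417/32988706 ≈ 21.422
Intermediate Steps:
E = -24126/377 (E = -64 + 8/1508 = -64 + 8*(1/1508) = -64 + 2/377 = -24126/377 ≈ -63.995)
A(r) = -24126/377
j = -164943530/377 (j = ((394544 - 278277) - 553719) - 24126/377 = (116267 - 553719) - 24126/377 = -437452 - 24126/377 = -164943530/377 ≈ -4.3752e+5)
-9372605/j = -9372605/(-164943530/377) = -9372605*(-377/164943530) = 706694417/32988706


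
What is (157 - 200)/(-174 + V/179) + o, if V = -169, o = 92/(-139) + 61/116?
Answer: 55432633/504923060 ≈ 0.10978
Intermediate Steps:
o = -2193/16124 (o = 92*(-1/139) + 61*(1/116) = -92/139 + 61/116 = -2193/16124 ≈ -0.13601)
(157 - 200)/(-174 + V/179) + o = (157 - 200)/(-174 - 169/179) - 2193/16124 = -43/(-174 - 169*1/179) - 2193/16124 = -43/(-174 - 169/179) - 2193/16124 = -43/(-31315/179) - 2193/16124 = -43*(-179/31315) - 2193/16124 = 7697/31315 - 2193/16124 = 55432633/504923060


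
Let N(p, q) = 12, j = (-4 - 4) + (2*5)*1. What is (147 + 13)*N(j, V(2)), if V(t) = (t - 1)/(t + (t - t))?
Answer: 1920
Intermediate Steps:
V(t) = (-1 + t)/t (V(t) = (-1 + t)/(t + 0) = (-1 + t)/t)
j = 2 (j = -8 + 10*1 = -8 + 10 = 2)
(147 + 13)*N(j, V(2)) = (147 + 13)*12 = 160*12 = 1920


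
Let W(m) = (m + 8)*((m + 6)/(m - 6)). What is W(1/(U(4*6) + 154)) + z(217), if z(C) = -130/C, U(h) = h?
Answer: -355251905/41213942 ≈ -8.6197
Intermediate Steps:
W(m) = (6 + m)*(8 + m)/(-6 + m) (W(m) = (8 + m)*((6 + m)/(-6 + m)) = (6 + m)*(8 + m)/(-6 + m))
W(1/(U(4*6) + 154)) + z(217) = (48 + (1/(4*6 + 154))**2 + 14/(4*6 + 154))/(-6 + 1/(4*6 + 154)) - 130/217 = (48 + (1/(24 + 154))**2 + 14/(24 + 154))/(-6 + 1/(24 + 154)) - 130*1/217 = (48 + (1/178)**2 + 14/178)/(-6 + 1/178) - 130/217 = (48 + (1/178)**2 + 14*(1/178))/(-6 + 1/178) - 130/217 = (48 + 1/31684 + 7/89)/(-1067/178) - 130/217 = -178/1067*1523325/31684 - 130/217 = -1523325/189926 - 130/217 = -355251905/41213942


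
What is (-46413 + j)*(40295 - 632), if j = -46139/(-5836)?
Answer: -10741538776527/5836 ≈ -1.8406e+9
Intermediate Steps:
j = 46139/5836 (j = -46139*(-1/5836) = 46139/5836 ≈ 7.9059)
(-46413 + j)*(40295 - 632) = (-46413 + 46139/5836)*(40295 - 632) = -270820129/5836*39663 = -10741538776527/5836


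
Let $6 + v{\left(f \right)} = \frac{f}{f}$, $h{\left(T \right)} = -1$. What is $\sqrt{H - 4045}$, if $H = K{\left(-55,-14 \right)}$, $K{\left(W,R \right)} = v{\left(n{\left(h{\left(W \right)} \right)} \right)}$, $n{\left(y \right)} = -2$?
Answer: $45 i \sqrt{2} \approx 63.64 i$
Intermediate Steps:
$v{\left(f \right)} = -5$ ($v{\left(f \right)} = -6 + \frac{f}{f} = -6 + 1 = -5$)
$K{\left(W,R \right)} = -5$
$H = -5$
$\sqrt{H - 4045} = \sqrt{-5 - 4045} = \sqrt{-4050} = 45 i \sqrt{2}$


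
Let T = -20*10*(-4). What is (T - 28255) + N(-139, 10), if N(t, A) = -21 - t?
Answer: -27337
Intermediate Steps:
T = 800 (T = -200*(-4) = 800)
(T - 28255) + N(-139, 10) = (800 - 28255) + (-21 - 1*(-139)) = -27455 + (-21 + 139) = -27455 + 118 = -27337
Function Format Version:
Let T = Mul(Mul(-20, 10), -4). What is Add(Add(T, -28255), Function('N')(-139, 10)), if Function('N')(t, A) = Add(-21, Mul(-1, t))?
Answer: -27337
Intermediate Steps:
T = 800 (T = Mul(-200, -4) = 800)
Add(Add(T, -28255), Function('N')(-139, 10)) = Add(Add(800, -28255), Add(-21, Mul(-1, -139))) = Add(-27455, Add(-21, 139)) = Add(-27455, 118) = -27337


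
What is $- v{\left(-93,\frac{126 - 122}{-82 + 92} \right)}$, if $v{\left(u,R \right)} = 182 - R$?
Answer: $- \frac{908}{5} \approx -181.6$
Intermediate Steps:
$- v{\left(-93,\frac{126 - 122}{-82 + 92} \right)} = - (182 - \frac{126 - 122}{-82 + 92}) = - (182 - \frac{4}{10}) = - (182 - 4 \cdot \frac{1}{10}) = - (182 - \frac{2}{5}) = \left(-1\right) \frac{908}{5} = - \frac{908}{5}$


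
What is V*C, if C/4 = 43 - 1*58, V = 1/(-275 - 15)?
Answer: 6/29 ≈ 0.20690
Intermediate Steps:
V = -1/290 (V = 1/(-290) = -1/290 ≈ -0.0034483)
C = -60 (C = 4*(43 - 1*58) = 4*(43 - 58) = 4*(-15) = -60)
V*C = -1/290*(-60) = 6/29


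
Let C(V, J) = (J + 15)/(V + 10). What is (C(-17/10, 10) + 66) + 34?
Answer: 8550/83 ≈ 103.01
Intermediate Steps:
C(V, J) = (15 + J)/(10 + V)
(C(-17/10, 10) + 66) + 34 = ((15 + 10)/(10 - 17/10) + 66) + 34 = (25/(10 - 17*⅒) + 66) + 34 = (25/(10 - 17/10) + 66) + 34 = (25/(83/10) + 66) + 34 = ((10/83)*25 + 66) + 34 = (250/83 + 66) + 34 = 5728/83 + 34 = 8550/83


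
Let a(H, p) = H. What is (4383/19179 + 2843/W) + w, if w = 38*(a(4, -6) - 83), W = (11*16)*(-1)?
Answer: -1131890833/375056 ≈ -3017.9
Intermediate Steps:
W = -176 (W = 176*(-1) = -176)
w = -3002 (w = 38*(4 - 83) = 38*(-79) = -3002)
(4383/19179 + 2843/W) + w = (4383/19179 + 2843/(-176)) - 3002 = (4383*(1/19179) + 2843*(-1/176)) - 3002 = (487/2131 - 2843/176) - 3002 = -5972721/375056 - 3002 = -1131890833/375056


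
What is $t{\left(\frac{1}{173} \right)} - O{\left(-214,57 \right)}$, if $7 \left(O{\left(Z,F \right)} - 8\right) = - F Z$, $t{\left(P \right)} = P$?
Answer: $- \frac{2119935}{1211} \approx -1750.6$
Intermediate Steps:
$O{\left(Z,F \right)} = 8 - \frac{F Z}{7}$ ($O{\left(Z,F \right)} = 8 + \frac{- F Z}{7} = 8 + \frac{\left(-1\right) F Z}{7} = 8 - \frac{F Z}{7}$)
$t{\left(\frac{1}{173} \right)} - O{\left(-214,57 \right)} = \frac{1}{173} - \left(8 - \frac{57}{7} \left(-214\right)\right) = \frac{1}{173} - \left(8 + \frac{12198}{7}\right) = \frac{1}{173} - \frac{12254}{7} = - \frac{2119935}{1211}$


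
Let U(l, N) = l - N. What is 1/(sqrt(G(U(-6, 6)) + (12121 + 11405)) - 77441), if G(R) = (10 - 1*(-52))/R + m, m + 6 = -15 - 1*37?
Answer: -5106/395412199 - sqrt(102)/395412199 ≈ -1.2939e-5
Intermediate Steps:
m = -58 (m = -6 + (-15 - 1*37) = -6 + (-15 - 37) = -6 - 52 = -58)
G(R) = -58 + 62/R (G(R) = (10 - 1*(-52))/R - 58 = (10 + 52)/R - 58 = 62/R - 58 = -58 + 62/R)
1/(sqrt(G(U(-6, 6)) + (12121 + 11405)) - 77441) = 1/(sqrt((-58 + 62/(-6 - 1*6)) + (12121 + 11405)) - 77441) = 1/(sqrt((-58 + 62/(-6 - 6)) + 23526) - 77441) = 1/(sqrt((-58 + 62/(-12)) + 23526) - 77441) = 1/(sqrt((-58 + 62*(-1/12)) + 23526) - 77441) = 1/(sqrt((-58 - 31/6) + 23526) - 77441) = 1/(sqrt(-379/6 + 23526) - 77441) = 1/(sqrt(140777/6) - 77441) = 1/(91*sqrt(102)/6 - 77441) = 1/(-77441 + 91*sqrt(102)/6)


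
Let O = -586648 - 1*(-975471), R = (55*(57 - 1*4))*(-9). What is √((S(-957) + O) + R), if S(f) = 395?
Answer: √362983 ≈ 602.48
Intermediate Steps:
R = -26235 (R = (55*(57 - 4))*(-9) = (55*53)*(-9) = 2915*(-9) = -26235)
O = 388823 (O = -586648 + 975471 = 388823)
√((S(-957) + O) + R) = √((395 + 388823) - 26235) = √(389218 - 26235) = √362983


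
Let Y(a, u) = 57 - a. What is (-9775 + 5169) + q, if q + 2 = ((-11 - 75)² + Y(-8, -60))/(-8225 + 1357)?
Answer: -31655205/6868 ≈ -4609.1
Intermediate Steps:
q = -21197/6868 (q = -2 + ((-11 - 75)² + (57 - 1*(-8)))/(-8225 + 1357) = -2 + ((-86)² + (57 + 8))/(-6868) = -2 + (7396 + 65)*(-1/6868) = -2 + 7461*(-1/6868) = -2 - 7461/6868 = -21197/6868 ≈ -3.0863)
(-9775 + 5169) + q = (-9775 + 5169) - 21197/6868 = -4606 - 21197/6868 = -31655205/6868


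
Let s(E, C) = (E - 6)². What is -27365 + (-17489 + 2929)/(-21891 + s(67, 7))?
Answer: -49720749/1817 ≈ -27364.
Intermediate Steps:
s(E, C) = (-6 + E)²
-27365 + (-17489 + 2929)/(-21891 + s(67, 7)) = -27365 + (-17489 + 2929)/(-21891 + (-6 + 67)²) = -27365 - 14560/(-21891 + 61²) = -27365 - 14560/(-21891 + 3721) = -27365 - 14560/(-18170) = -27365 - 14560*(-1/18170) = -27365 + 1456/1817 = -49720749/1817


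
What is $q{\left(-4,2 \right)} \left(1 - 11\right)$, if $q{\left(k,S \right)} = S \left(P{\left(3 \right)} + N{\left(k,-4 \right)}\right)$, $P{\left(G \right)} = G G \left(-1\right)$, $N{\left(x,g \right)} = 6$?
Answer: $60$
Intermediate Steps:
$P{\left(G \right)} = - G^{2}$ ($P{\left(G \right)} = G^{2} \left(-1\right) = - G^{2}$)
$q{\left(k,S \right)} = - 3 S$ ($q{\left(k,S \right)} = S \left(- 3^{2} + 6\right) = S \left(\left(-1\right) 9 + 6\right) = S \left(-9 + 6\right) = S \left(-3\right) = - 3 S$)
$q{\left(-4,2 \right)} \left(1 - 11\right) = \left(-3\right) 2 \left(1 - 11\right) = \left(-6\right) \left(-10\right) = 60$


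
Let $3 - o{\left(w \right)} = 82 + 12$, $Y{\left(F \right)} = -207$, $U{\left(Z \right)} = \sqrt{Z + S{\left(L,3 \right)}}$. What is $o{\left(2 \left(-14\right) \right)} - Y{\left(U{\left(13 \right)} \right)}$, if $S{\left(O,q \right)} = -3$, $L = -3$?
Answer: $116$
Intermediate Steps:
$U{\left(Z \right)} = \sqrt{-3 + Z}$ ($U{\left(Z \right)} = \sqrt{Z - 3} = \sqrt{-3 + Z}$)
$o{\left(w \right)} = -91$ ($o{\left(w \right)} = 3 - \left(82 + 12\right) = 3 - 94 = -91$)
$o{\left(2 \left(-14\right) \right)} - Y{\left(U{\left(13 \right)} \right)} = -91 - -207 = -91 + 207 = 116$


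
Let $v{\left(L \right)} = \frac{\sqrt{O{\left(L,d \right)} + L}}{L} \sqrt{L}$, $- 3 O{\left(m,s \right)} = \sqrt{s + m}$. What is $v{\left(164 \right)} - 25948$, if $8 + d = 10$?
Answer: $-25948 + \frac{\sqrt{60516 - 123 \sqrt{166}}}{246} \approx -25947.0$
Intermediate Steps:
$d = 2$ ($d = -8 + 10 = 2$)
$O{\left(m,s \right)} = - \frac{\sqrt{m + s}}{3}$ ($O{\left(m,s \right)} = - \frac{\sqrt{s + m}}{3} = - \frac{\sqrt{m + s}}{3}$)
$v{\left(L \right)} = \frac{\sqrt{L - \frac{\sqrt{2 + L}}{3}}}{\sqrt{L}}$ ($v{\left(L \right)} = \frac{\sqrt{- \frac{\sqrt{L + 2}}{3} + L}}{L} \sqrt{L} = \frac{\sqrt{- \frac{\sqrt{2 + L}}{3} + L}}{L} \sqrt{L} = \frac{\sqrt{L - \frac{\sqrt{2 + L}}{3}}}{L} \sqrt{L} = \frac{\sqrt{L - \frac{\sqrt{2 + L}}{3}}}{\sqrt{L}}$)
$v{\left(164 \right)} - 25948 = \frac{\sqrt{- 3 \sqrt{2 + 164} + 9 \cdot 164}}{3 \cdot 2 \sqrt{41}} - 25948 = \frac{\frac{\sqrt{41}}{82} \sqrt{- 3 \sqrt{166} + 1476}}{3} - 25948 = \frac{\frac{\sqrt{41}}{82} \sqrt{1476 - 3 \sqrt{166}}}{3} - 25948 = \frac{\sqrt{41} \sqrt{1476 - 3 \sqrt{166}}}{246} - 25948 = -25948 + \frac{\sqrt{41} \sqrt{1476 - 3 \sqrt{166}}}{246}$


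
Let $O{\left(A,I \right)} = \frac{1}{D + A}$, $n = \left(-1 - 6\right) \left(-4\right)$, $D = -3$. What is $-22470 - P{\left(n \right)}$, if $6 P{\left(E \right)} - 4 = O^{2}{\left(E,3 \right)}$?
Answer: $- \frac{84265001}{3750} \approx -22471.0$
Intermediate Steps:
$n = 28$ ($n = \left(-7\right) \left(-4\right) = 28$)
$O{\left(A,I \right)} = \frac{1}{-3 + A}$
$P{\left(E \right)} = \frac{2}{3} + \frac{1}{6 \left(-3 + E\right)^{2}}$ ($P{\left(E \right)} = \frac{2}{3} + \frac{\left(\frac{1}{-3 + E}\right)^{2}}{6} = \frac{2}{3} + \frac{1}{6 \left(-3 + E\right)^{2}}$)
$-22470 - P{\left(n \right)} = -22470 - \left(\frac{2}{3} + \frac{1}{6 \left(-3 + 28\right)^{2}}\right) = -22470 - \left(\frac{2}{3} + \frac{1}{6 \cdot 625}\right) = -22470 - \left(\frac{2}{3} + \frac{1}{6} \cdot \frac{1}{625}\right) = -22470 - \left(\frac{2}{3} + \frac{1}{3750}\right) = -22470 - \frac{2501}{3750} = - \frac{84265001}{3750}$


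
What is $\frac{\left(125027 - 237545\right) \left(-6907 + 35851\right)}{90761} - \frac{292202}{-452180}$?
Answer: $- \frac{736298788808419}{20520154490} \approx -35882.0$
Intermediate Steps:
$\frac{\left(125027 - 237545\right) \left(-6907 + 35851\right)}{90761} - \frac{292202}{-452180} = \left(-112518\right) 28944 \cdot \frac{1}{90761} - - \frac{146101}{226090} = \left(-3256720992\right) \frac{1}{90761} + \frac{146101}{226090} = - \frac{3256720992}{90761} + \frac{146101}{226090} = - \frac{736298788808419}{20520154490}$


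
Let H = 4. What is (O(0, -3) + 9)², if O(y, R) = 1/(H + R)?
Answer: 100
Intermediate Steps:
O(y, R) = 1/(4 + R)
(O(0, -3) + 9)² = (1/(4 - 3) + 9)² = (1/1 + 9)² = (1 + 9)² = 10² = 100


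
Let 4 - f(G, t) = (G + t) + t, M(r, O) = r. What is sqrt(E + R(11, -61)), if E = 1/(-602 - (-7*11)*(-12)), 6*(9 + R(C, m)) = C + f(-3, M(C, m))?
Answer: I*sqrt(202608546)/4578 ≈ 3.1092*I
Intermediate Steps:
f(G, t) = 4 - G - 2*t (f(G, t) = 4 - ((G + t) + t) = 4 - (G + 2*t) = 4 + (-G - 2*t) = 4 - G - 2*t)
R(C, m) = -47/6 - C/6 (R(C, m) = -9 + (C + (4 - 1*(-3) - 2*C))/6 = -9 + (C + (4 + 3 - 2*C))/6 = -9 + (C + (7 - 2*C))/6 = -9 + (7 - C)/6 = -9 + (7/6 - C/6) = -47/6 - C/6)
E = -1/1526 (E = 1/(-602 - (-77)*(-12)) = 1/(-602 - 1*924) = 1/(-602 - 924) = 1/(-1526) = -1/1526 ≈ -0.00065531)
sqrt(E + R(11, -61)) = sqrt(-1/1526 + (-47/6 - 1/6*11)) = sqrt(-1/1526 + (-47/6 - 11/6)) = sqrt(-1/1526 - 29/3) = sqrt(-44257/4578) = I*sqrt(202608546)/4578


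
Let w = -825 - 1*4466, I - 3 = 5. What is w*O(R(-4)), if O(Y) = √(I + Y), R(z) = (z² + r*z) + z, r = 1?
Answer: -21164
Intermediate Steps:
I = 8 (I = 3 + 5 = 8)
R(z) = z² + 2*z (R(z) = (z² + 1*z) + z = (z² + z) + z = (z + z²) + z = z² + 2*z)
O(Y) = √(8 + Y)
w = -5291 (w = -825 - 4466 = -5291)
w*O(R(-4)) = -5291*√(8 - 4*(2 - 4)) = -5291*√(8 - 4*(-2)) = -5291*√(8 + 8) = -5291*√16 = -5291*4 = -21164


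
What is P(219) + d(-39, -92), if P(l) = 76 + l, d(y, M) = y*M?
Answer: 3883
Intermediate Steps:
d(y, M) = M*y
P(219) + d(-39, -92) = (76 + 219) - 92*(-39) = 295 + 3588 = 3883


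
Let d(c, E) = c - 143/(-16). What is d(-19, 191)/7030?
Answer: -161/112480 ≈ -0.0014314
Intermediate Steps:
d(c, E) = 143/16 + c (d(c, E) = c - 143*(-1/16) = c + 143/16 = 143/16 + c)
d(-19, 191)/7030 = (143/16 - 19)/7030 = -161/16*1/7030 = -161/112480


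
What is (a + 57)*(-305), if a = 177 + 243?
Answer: -145485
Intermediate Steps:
a = 420
(a + 57)*(-305) = (420 + 57)*(-305) = 477*(-305) = -145485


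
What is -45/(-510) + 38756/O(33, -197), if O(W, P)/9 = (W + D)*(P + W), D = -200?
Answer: 514295/2095182 ≈ 0.24547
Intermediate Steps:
O(W, P) = 9*(-200 + W)*(P + W) (O(W, P) = 9*((W - 200)*(P + W)) = 9*((-200 + W)*(P + W)) = 9*(-200 + W)*(P + W))
-45/(-510) + 38756/O(33, -197) = -45/(-510) + 38756/(-1800*(-197) - 1800*33 + 9*33**2 + 9*(-197)*33) = -45*(-1/510) + 38756/(354600 - 59400 + 9*1089 - 58509) = 3/34 + 38756/(354600 - 59400 + 9801 - 58509) = 3/34 + 38756/246492 = 3/34 + 38756*(1/246492) = 3/34 + 9689/61623 = 514295/2095182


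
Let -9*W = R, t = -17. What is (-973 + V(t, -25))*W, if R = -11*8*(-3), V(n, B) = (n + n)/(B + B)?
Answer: 2139104/75 ≈ 28521.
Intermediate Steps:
V(n, B) = n/B (V(n, B) = (2*n)/((2*B)) = (2*n)*(1/(2*B)) = n/B)
R = 264 (R = -88*(-3) = 264)
W = -88/3 (W = -⅑*264 = -88/3 ≈ -29.333)
(-973 + V(t, -25))*W = (-973 - 17/(-25))*(-88/3) = (-973 - 17*(-1/25))*(-88/3) = (-973 + 17/25)*(-88/3) = -24308/25*(-88/3) = 2139104/75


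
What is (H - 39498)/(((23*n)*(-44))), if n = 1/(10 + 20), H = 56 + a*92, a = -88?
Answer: 356535/253 ≈ 1409.2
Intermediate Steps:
H = -8040 (H = 56 - 88*92 = 56 - 8096 = -8040)
n = 1/30 ≈ 0.033333
(H - 39498)/(((23*n)*(-44))) = (-8040 - 39498)/(((23*(1/30))*(-44))) = -47538/((23/30)*(-44)) = -47538/(-506/15) = -47538*(-15/506) = 356535/253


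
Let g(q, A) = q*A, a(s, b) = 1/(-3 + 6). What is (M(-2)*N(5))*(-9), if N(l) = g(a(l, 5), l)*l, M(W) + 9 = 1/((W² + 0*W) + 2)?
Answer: 1325/2 ≈ 662.50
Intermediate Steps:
a(s, b) = ⅓ (a(s, b) = 1/3 = ⅓)
g(q, A) = A*q
M(W) = -9 + 1/(2 + W²) (M(W) = -9 + 1/((W² + 0*W) + 2) = -9 + 1/((W² + 0) + 2) = -9 + 1/(W² + 2) = -9 + 1/(2 + W²))
N(l) = l²/3 (N(l) = (l*(⅓))*l = (l/3)*l = l²/3)
(M(-2)*N(5))*(-9) = (((-17 - 9*(-2)²)/(2 + (-2)²))*((⅓)*5²))*(-9) = (((-17 - 9*4)/(2 + 4))*((⅓)*25))*(-9) = (((-17 - 36)/6)*(25/3))*(-9) = (((⅙)*(-53))*(25/3))*(-9) = -53/6*25/3*(-9) = -1325/18*(-9) = 1325/2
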